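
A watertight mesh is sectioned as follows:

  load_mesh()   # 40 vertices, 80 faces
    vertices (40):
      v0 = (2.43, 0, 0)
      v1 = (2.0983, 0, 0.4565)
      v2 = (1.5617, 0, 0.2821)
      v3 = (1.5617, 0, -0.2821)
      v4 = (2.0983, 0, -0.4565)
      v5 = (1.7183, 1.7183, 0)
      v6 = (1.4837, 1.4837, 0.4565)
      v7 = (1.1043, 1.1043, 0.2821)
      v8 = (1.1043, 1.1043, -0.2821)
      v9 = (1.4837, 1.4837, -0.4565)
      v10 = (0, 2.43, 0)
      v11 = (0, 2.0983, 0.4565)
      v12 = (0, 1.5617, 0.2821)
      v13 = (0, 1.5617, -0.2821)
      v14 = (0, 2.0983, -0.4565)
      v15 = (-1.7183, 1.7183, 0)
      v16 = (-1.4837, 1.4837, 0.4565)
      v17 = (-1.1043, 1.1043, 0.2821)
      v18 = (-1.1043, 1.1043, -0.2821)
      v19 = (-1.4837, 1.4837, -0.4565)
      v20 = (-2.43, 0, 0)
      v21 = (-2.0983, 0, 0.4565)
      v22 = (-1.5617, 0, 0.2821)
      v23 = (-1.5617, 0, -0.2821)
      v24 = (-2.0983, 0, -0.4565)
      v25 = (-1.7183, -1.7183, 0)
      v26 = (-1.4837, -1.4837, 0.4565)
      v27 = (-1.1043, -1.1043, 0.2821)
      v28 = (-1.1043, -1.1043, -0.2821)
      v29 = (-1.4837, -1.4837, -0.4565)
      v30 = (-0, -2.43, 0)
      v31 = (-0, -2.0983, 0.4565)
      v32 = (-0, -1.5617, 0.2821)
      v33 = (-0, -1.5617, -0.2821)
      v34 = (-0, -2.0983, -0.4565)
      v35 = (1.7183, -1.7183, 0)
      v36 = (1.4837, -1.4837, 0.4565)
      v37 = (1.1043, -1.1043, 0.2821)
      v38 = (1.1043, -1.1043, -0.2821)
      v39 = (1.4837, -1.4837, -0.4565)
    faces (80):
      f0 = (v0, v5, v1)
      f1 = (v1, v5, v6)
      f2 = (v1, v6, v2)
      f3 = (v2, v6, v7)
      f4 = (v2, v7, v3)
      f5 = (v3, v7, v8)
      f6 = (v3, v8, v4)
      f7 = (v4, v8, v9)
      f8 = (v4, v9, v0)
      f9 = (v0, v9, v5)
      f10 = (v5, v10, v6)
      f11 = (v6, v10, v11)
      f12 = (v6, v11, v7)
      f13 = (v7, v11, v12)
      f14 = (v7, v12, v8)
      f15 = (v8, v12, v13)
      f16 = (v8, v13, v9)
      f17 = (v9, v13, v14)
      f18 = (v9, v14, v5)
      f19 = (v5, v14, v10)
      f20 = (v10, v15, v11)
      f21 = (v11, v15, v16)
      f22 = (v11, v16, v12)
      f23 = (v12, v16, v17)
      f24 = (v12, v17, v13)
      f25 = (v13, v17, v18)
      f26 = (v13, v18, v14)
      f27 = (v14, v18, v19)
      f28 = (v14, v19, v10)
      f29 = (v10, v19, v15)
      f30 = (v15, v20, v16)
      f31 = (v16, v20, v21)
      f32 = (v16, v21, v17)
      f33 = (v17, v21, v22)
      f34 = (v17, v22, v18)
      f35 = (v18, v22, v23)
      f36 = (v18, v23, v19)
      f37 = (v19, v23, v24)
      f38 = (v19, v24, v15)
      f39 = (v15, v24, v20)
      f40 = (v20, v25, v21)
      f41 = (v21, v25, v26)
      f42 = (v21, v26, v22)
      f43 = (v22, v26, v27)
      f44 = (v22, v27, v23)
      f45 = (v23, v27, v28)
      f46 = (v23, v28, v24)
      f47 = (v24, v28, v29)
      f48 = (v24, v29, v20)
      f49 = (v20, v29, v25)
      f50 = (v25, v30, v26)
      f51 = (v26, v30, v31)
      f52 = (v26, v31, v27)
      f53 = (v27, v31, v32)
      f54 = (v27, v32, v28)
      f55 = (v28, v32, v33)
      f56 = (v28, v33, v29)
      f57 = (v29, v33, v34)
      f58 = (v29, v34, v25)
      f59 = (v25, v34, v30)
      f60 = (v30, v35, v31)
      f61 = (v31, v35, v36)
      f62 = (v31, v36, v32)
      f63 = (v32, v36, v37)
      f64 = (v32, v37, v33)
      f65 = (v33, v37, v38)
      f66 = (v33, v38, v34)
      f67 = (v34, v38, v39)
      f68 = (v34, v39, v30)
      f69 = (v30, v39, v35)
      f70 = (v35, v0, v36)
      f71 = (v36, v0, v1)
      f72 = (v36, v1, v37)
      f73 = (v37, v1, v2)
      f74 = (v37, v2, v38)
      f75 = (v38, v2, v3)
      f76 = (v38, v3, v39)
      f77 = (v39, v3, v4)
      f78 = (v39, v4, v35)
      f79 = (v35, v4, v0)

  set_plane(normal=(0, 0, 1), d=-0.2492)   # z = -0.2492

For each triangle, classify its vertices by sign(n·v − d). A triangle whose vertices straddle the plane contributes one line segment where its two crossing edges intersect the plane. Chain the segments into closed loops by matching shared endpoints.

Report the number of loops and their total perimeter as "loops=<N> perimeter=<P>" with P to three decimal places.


Straddling triangles (32 of 80):
  (v2,v7,v3) [++-] → (1.53503, 0.0643947, -0.2492)–(1.5617, 0, -0.2492)  len=0.0697
  (v3,v7,v8) [-+-] → (1.53503, 0.0643947, -0.2492)–(1.1043, 1.1043, -0.2492)  len=1.1256
  (v4,v9,v0) [--+] → (1.91342, 0.809941, -0.2492)–(2.24893, 0, -0.2492)  len=0.8767
  (v0,v9,v5) [+-+] → (1.91342, 0.809941, -0.2492)–(1.59023, 1.59023, -0.2492)  len=0.8446
  (v7,v12,v8) [++-] → (1.03991, 1.13097, -0.2492)–(1.1043, 1.1043, -0.2492)  len=0.0697
  (v8,v12,v13) [-+-] → (1.03991, 1.13097, -0.2492)–(0, 1.5617, -0.2492)  len=1.1256
  (v9,v14,v5) [--+] → (0.780293, 1.92574, -0.2492)–(1.59023, 1.59023, -0.2492)  len=0.8767
  (v5,v14,v10) [+-+] → (0.780293, 1.92574, -0.2492)–(0, 2.24893, -0.2492)  len=0.8446
  (v12,v17,v13) [++-] → (-0.0643947, 1.53503, -0.2492)–(0, 1.5617, -0.2492)  len=0.0697
  (v13,v17,v18) [-+-] → (-0.0643947, 1.53503, -0.2492)–(-1.1043, 1.1043, -0.2492)  len=1.1256
  (v14,v19,v10) [--+] → (-0.809941, 1.91342, -0.2492)–(0, 2.24893, -0.2492)  len=0.8767
  (v10,v19,v15) [+-+] → (-0.809941, 1.91342, -0.2492)–(-1.59023, 1.59023, -0.2492)  len=0.8446
  (v17,v22,v18) [++-] → (-1.13097, 1.03991, -0.2492)–(-1.1043, 1.1043, -0.2492)  len=0.0697
  (v18,v22,v23) [-+-] → (-1.13097, 1.03991, -0.2492)–(-1.5617, 0, -0.2492)  len=1.1256
  (v19,v24,v15) [--+] → (-1.92574, 0.780293, -0.2492)–(-1.59023, 1.59023, -0.2492)  len=0.8767
  (v15,v24,v20) [+-+] → (-1.92574, 0.780293, -0.2492)–(-2.24893, 0, -0.2492)  len=0.8446
  (v22,v27,v23) [++-] → (-1.53503, -0.0643947, -0.2492)–(-1.5617, 0, -0.2492)  len=0.0697
  (v23,v27,v28) [-+-] → (-1.53503, -0.0643947, -0.2492)–(-1.1043, -1.1043, -0.2492)  len=1.1256
  (v24,v29,v20) [--+] → (-1.91342, -0.809941, -0.2492)–(-2.24893, 0, -0.2492)  len=0.8767
  (v20,v29,v25) [+-+] → (-1.91342, -0.809941, -0.2492)–(-1.59023, -1.59023, -0.2492)  len=0.8446
  (v27,v32,v28) [++-] → (-1.03991, -1.13097, -0.2492)–(-1.1043, -1.1043, -0.2492)  len=0.0697
  (v28,v32,v33) [-+-] → (-1.03991, -1.13097, -0.2492)–(0, -1.5617, -0.2492)  len=1.1256
  (v29,v34,v25) [--+] → (-0.780293, -1.92574, -0.2492)–(-1.59023, -1.59023, -0.2492)  len=0.8767
  (v25,v34,v30) [+-+] → (-0.780293, -1.92574, -0.2492)–(0, -2.24893, -0.2492)  len=0.8446
  (v32,v37,v33) [++-] → (0.0643947, -1.53503, -0.2492)–(0, -1.5617, -0.2492)  len=0.0697
  (v33,v37,v38) [-+-] → (0.0643947, -1.53503, -0.2492)–(1.1043, -1.1043, -0.2492)  len=1.1256
  (v34,v39,v30) [--+] → (0.809941, -1.91342, -0.2492)–(0, -2.24893, -0.2492)  len=0.8767
  (v30,v39,v35) [+-+] → (0.809941, -1.91342, -0.2492)–(1.59023, -1.59023, -0.2492)  len=0.8446
  (v37,v2,v38) [++-] → (1.13097, -1.03991, -0.2492)–(1.1043, -1.1043, -0.2492)  len=0.0697
  (v38,v2,v3) [-+-] → (1.13097, -1.03991, -0.2492)–(1.5617, 0, -0.2492)  len=1.1256
  (v39,v4,v35) [--+] → (1.92574, -0.780293, -0.2492)–(1.59023, -1.59023, -0.2492)  len=0.8767
  (v35,v4,v0) [+-+] → (1.92574, -0.780293, -0.2492)–(2.24893, 0, -0.2492)  len=0.8446

Chained into 2 loop(s):
  loop 1: 16 segments, perimeter = 9.5622
  loop 2: 16 segments, perimeter = 13.7700
Total perimeter = 23.332

loops=2 perimeter=23.332


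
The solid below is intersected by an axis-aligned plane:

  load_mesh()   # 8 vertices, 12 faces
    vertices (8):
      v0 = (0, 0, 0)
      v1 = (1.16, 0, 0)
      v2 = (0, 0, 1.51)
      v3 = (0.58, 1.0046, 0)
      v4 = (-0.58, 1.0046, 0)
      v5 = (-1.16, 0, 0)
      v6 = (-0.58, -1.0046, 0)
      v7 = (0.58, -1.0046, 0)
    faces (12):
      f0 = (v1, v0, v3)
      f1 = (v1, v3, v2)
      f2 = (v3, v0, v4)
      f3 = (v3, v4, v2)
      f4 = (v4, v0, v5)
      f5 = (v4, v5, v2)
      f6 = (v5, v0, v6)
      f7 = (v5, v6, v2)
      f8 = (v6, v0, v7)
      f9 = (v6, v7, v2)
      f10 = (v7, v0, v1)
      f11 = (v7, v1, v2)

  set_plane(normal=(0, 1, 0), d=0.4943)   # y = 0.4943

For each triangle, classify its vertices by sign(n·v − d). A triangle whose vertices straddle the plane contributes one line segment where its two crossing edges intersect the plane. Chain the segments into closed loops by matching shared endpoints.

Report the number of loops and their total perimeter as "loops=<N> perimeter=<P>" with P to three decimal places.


loops=1 perimeter=4.254

Straddling triangles (6 of 12):
  (v1,v0,v3) [--+] → (0.285381, 0.4943, 0)–(0.874619, 0.4943, 0)  len=0.5892
  (v1,v3,v2) [-+-] → (0.874619, 0.4943, 0)–(0.285381, 0.4943, 0.767025)  len=0.9672
  (v3,v0,v4) [+-+] → (0.285381, 0.4943, 0)–(-0.285381, 0.4943, 0)  len=0.5708
  (v3,v4,v2) [++-] → (-0.285381, 0.4943, 0.767025)–(0.285381, 0.4943, 0.767025)  len=0.5708
  (v4,v0,v5) [+--] → (-0.285381, 0.4943, 0)–(-0.874619, 0.4943, 0)  len=0.5892
  (v4,v5,v2) [+--] → (-0.874619, 0.4943, 0)–(-0.285381, 0.4943, 0.767025)  len=0.9672

Chained into 1 loop(s):
  loop 1: 6 segments, perimeter = 4.2545
Total perimeter = 4.254


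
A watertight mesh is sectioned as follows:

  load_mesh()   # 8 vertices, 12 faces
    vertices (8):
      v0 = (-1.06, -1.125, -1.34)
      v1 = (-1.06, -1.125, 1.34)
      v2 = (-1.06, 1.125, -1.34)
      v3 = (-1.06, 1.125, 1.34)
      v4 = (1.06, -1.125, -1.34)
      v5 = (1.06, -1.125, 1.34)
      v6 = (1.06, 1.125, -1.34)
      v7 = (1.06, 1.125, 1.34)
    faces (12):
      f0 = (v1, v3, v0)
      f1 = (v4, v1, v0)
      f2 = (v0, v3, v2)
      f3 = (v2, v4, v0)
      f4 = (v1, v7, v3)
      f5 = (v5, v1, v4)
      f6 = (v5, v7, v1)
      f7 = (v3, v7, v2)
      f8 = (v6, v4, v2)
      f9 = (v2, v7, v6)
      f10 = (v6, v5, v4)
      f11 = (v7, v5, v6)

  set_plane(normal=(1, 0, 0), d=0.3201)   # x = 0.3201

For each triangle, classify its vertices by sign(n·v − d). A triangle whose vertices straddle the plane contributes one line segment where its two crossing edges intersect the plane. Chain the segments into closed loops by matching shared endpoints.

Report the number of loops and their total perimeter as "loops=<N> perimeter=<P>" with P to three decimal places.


loops=1 perimeter=9.860

Straddling triangles (8 of 12):
  (v4,v1,v0) [+--] → (0.3201, -1.125, -0.404655)–(0.3201, -1.125, -1.34)  len=0.9353
  (v2,v4,v0) [-+-] → (0.3201, -0.339729, -1.34)–(0.3201, -1.125, -1.34)  len=0.7853
  (v1,v7,v3) [-+-] → (0.3201, 0.339729, 1.34)–(0.3201, 1.125, 1.34)  len=0.7853
  (v5,v1,v4) [+-+] → (0.3201, -1.125, 1.34)–(0.3201, -1.125, -0.404655)  len=1.7447
  (v5,v7,v1) [++-] → (0.3201, 0.339729, 1.34)–(0.3201, -1.125, 1.34)  len=1.4647
  (v3,v7,v2) [-+-] → (0.3201, 1.125, 1.34)–(0.3201, 1.125, 0.404655)  len=0.9353
  (v6,v4,v2) [++-] → (0.3201, -0.339729, -1.34)–(0.3201, 1.125, -1.34)  len=1.4647
  (v2,v7,v6) [-++] → (0.3201, 1.125, 0.404655)–(0.3201, 1.125, -1.34)  len=1.7447

Chained into 1 loop(s):
  loop 1: 8 segments, perimeter = 9.8600
Total perimeter = 9.860


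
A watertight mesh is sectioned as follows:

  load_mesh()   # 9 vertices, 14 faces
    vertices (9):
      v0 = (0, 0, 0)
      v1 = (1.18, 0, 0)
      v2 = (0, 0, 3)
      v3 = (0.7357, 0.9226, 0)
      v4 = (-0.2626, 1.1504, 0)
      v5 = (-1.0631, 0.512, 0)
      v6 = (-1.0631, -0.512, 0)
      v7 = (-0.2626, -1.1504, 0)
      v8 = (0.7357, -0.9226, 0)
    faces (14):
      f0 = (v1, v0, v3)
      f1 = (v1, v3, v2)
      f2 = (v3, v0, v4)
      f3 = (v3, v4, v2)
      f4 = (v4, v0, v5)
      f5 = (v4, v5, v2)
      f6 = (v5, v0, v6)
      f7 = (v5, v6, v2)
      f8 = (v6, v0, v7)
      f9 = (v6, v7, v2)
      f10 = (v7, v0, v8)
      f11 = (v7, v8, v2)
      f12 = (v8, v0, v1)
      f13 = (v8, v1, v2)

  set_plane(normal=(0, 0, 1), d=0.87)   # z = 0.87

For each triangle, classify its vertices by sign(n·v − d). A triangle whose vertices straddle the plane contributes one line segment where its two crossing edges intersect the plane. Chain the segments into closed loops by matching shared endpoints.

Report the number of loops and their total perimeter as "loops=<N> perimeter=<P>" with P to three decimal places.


loops=1 perimeter=5.089

Straddling triangles (7 of 14):
  (v1,v3,v2) [--+] → (0.522347, 0.655046, 0.87)–(0.8378, 0, 0.87)  len=0.7270
  (v3,v4,v2) [--+] → (-0.186446, 0.816784, 0.87)–(0.522347, 0.655046, 0.87)  len=0.7270
  (v4,v5,v2) [--+] → (-0.754801, 0.36352, 0.87)–(-0.186446, 0.816784, 0.87)  len=0.7270
  (v5,v6,v2) [--+] → (-0.754801, -0.36352, 0.87)–(-0.754801, 0.36352, 0.87)  len=0.7270
  (v6,v7,v2) [--+] → (-0.186446, -0.816784, 0.87)–(-0.754801, -0.36352, 0.87)  len=0.7270
  (v7,v8,v2) [--+] → (0.522347, -0.655046, 0.87)–(-0.186446, -0.816784, 0.87)  len=0.7270
  (v8,v1,v2) [--+] → (0.8378, 0, 0.87)–(0.522347, -0.655046, 0.87)  len=0.7270

Chained into 1 loop(s):
  loop 1: 7 segments, perimeter = 5.0891
Total perimeter = 5.089


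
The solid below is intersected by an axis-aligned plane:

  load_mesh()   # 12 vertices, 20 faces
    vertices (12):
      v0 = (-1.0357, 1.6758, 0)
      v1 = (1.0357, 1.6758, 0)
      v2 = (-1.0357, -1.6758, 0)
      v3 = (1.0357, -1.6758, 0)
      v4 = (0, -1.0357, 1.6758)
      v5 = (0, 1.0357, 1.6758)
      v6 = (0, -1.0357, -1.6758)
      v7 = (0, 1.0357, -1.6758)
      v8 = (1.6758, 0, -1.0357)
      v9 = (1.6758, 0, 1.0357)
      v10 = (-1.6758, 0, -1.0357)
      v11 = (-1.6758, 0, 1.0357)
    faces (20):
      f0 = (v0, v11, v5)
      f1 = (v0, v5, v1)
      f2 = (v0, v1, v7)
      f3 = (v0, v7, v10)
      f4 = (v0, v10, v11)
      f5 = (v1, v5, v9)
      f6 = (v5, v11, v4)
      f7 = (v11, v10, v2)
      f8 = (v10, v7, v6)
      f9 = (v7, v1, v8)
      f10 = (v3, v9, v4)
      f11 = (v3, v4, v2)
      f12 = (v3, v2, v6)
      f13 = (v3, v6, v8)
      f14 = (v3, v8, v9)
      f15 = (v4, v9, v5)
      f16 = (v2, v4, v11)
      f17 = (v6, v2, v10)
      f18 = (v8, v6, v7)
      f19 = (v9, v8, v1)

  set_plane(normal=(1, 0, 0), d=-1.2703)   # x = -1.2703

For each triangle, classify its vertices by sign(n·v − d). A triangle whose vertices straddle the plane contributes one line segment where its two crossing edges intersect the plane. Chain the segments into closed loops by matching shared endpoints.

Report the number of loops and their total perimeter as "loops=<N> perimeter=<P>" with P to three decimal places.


loops=1 perimeter=7.109

Straddling triangles (8 of 20):
  (v0,v11,v5) [+-+] → (-1.2703, 1.06161, 0.379589)–(-1.2703, 0.250612, 1.19059)  len=1.1469
  (v0,v7,v10) [++-] → (-1.2703, 0.250612, -1.19059)–(-1.2703, 1.06161, -0.379589)  len=1.1469
  (v0,v10,v11) [+--] → (-1.2703, 1.06161, -0.379589)–(-1.2703, 1.06161, 0.379589)  len=0.7592
  (v5,v11,v4) [+-+] → (-1.2703, 0.250612, 1.19059)–(-1.2703, -0.250612, 1.19059)  len=0.5012
  (v11,v10,v2) [--+] → (-1.2703, -1.06161, -0.379589)–(-1.2703, -1.06161, 0.379589)  len=0.7592
  (v10,v7,v6) [-++] → (-1.2703, 0.250612, -1.19059)–(-1.2703, -0.250612, -1.19059)  len=0.5012
  (v2,v4,v11) [++-] → (-1.2703, -0.250612, 1.19059)–(-1.2703, -1.06161, 0.379589)  len=1.1469
  (v6,v2,v10) [++-] → (-1.2703, -1.06161, -0.379589)–(-1.2703, -0.250612, -1.19059)  len=1.1469

Chained into 1 loop(s):
  loop 1: 8 segments, perimeter = 7.1085
Total perimeter = 7.109


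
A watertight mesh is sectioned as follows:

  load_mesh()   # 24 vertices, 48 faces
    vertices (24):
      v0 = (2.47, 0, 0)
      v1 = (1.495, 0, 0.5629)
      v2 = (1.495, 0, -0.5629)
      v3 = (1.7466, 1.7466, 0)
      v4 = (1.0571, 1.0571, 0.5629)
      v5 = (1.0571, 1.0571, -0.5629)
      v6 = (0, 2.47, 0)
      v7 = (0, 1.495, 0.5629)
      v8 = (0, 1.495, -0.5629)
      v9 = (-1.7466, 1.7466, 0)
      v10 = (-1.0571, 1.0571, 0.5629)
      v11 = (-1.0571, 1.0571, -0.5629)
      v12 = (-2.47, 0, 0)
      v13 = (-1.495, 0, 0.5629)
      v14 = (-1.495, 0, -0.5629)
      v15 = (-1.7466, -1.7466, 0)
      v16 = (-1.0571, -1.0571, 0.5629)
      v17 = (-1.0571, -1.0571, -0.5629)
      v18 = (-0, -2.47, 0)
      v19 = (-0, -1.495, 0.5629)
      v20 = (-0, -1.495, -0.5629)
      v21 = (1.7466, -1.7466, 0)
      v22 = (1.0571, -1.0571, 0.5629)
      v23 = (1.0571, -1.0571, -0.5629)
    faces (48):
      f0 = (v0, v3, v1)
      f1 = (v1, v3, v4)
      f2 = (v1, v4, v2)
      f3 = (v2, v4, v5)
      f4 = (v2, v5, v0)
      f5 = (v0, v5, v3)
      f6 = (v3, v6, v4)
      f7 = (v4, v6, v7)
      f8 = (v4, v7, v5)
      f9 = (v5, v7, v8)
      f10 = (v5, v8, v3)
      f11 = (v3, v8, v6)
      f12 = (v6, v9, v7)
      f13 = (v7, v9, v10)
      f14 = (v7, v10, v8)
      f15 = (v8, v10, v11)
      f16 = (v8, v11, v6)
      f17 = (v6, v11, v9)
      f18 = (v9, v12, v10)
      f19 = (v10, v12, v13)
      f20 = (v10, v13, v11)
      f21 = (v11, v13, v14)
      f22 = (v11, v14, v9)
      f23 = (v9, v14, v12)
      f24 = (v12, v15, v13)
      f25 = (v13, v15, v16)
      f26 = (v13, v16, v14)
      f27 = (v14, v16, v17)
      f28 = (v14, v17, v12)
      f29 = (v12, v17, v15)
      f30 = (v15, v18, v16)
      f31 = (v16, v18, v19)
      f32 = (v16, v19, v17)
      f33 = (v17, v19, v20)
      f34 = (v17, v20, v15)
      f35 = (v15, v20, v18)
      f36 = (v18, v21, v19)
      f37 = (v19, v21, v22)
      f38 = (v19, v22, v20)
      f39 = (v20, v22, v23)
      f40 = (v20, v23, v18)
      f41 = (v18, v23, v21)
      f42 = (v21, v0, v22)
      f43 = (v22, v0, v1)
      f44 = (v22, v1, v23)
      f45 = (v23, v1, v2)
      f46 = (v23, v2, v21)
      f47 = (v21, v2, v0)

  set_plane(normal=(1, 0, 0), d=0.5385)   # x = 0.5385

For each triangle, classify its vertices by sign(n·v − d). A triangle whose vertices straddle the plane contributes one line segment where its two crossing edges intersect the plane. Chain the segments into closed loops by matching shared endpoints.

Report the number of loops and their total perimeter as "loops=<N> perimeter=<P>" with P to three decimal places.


Straddling triangles (12 of 48):
  (v3,v6,v4) [+-+] → (0.5385, 2.24697, 0)–(0.5385, 1.75025, 0.286748)  len=0.5735
  (v4,v6,v7) [+--] → (0.5385, 1.75025, 0.286748)–(0.5385, 1.27193, 0.5629)  len=0.5523
  (v4,v7,v5) [+-+] → (0.5385, 1.27193, 0.5629)–(0.5385, 1.27193, -0.0105966)  len=0.5735
  (v5,v7,v8) [+--] → (0.5385, 1.27193, -0.0105966)–(0.5385, 1.27193, -0.5629)  len=0.5523
  (v5,v8,v3) [+-+] → (0.5385, 1.27193, -0.5629)–(0.5385, 1.57257, -0.38935)  len=0.3471
  (v3,v8,v6) [+--] → (0.5385, 1.57257, -0.38935)–(0.5385, 2.24697, 0)  len=0.7787
  (v18,v21,v19) [-+-] → (0.5385, -2.24697, 0)–(0.5385, -1.57257, 0.38935)  len=0.7787
  (v19,v21,v22) [-++] → (0.5385, -1.57257, 0.38935)–(0.5385, -1.27193, 0.5629)  len=0.3471
  (v19,v22,v20) [-+-] → (0.5385, -1.27193, 0.5629)–(0.5385, -1.27193, 0.0105966)  len=0.5523
  (v20,v22,v23) [-++] → (0.5385, -1.27193, 0.0105966)–(0.5385, -1.27193, -0.5629)  len=0.5735
  (v20,v23,v18) [-+-] → (0.5385, -1.27193, -0.5629)–(0.5385, -1.75025, -0.286748)  len=0.5523
  (v18,v23,v21) [-++] → (0.5385, -1.75025, -0.286748)–(0.5385, -2.24697, 0)  len=0.5735

Chained into 2 loop(s):
  loop 1: 6 segments, perimeter = 3.3775
  loop 2: 6 segments, perimeter = 3.3775
Total perimeter = 6.755

loops=2 perimeter=6.755


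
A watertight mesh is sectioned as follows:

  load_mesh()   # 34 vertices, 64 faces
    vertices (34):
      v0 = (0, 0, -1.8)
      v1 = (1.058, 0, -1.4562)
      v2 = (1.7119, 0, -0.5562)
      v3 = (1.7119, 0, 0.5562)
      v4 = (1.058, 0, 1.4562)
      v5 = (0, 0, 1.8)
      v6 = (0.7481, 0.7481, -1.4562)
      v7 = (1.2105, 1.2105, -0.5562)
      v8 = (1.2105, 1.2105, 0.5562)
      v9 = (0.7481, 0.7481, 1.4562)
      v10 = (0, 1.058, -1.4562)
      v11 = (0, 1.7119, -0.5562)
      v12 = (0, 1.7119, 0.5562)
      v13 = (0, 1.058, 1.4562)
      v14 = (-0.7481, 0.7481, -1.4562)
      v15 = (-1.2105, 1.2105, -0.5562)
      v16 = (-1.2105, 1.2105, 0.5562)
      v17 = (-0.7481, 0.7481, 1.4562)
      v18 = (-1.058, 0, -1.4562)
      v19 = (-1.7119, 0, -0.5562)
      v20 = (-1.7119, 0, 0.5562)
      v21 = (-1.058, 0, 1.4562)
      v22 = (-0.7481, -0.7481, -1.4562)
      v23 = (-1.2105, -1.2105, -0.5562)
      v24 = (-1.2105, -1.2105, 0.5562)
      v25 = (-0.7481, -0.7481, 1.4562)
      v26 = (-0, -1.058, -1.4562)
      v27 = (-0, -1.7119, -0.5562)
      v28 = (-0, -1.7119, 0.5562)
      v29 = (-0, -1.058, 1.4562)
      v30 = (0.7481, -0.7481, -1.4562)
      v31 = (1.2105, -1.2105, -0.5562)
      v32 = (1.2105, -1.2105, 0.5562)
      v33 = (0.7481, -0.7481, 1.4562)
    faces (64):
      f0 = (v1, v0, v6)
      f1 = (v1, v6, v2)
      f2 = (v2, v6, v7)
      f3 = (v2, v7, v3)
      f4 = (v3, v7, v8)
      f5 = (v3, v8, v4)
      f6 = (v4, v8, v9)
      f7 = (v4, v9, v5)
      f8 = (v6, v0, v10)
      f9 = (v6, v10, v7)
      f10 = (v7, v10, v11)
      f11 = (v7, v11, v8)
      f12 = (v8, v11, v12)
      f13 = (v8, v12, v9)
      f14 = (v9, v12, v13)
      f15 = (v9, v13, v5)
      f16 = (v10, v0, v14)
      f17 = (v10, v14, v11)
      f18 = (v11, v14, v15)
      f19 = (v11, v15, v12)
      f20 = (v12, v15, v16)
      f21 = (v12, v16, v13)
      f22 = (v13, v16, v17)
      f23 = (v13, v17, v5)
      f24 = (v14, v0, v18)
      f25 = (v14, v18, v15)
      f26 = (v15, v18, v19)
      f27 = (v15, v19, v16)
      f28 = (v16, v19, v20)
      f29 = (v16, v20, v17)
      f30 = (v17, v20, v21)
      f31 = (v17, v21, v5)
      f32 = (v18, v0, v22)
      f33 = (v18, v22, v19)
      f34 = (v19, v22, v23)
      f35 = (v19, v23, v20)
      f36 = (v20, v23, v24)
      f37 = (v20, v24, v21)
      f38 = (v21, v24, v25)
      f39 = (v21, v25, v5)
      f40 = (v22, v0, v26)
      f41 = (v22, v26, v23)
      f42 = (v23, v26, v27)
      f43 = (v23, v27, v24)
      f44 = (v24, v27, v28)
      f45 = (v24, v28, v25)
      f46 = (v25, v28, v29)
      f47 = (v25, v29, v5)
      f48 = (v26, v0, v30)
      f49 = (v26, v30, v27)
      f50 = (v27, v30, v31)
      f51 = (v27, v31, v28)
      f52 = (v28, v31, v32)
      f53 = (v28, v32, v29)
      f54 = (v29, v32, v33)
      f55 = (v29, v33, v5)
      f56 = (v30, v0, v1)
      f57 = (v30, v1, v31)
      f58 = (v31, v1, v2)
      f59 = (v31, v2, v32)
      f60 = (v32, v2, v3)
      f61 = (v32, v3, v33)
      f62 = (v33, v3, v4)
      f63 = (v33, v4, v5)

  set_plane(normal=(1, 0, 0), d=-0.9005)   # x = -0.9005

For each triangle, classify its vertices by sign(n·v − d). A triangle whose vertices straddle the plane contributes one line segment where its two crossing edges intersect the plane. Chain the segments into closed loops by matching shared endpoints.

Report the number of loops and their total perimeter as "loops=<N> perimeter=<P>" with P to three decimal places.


Straddling triangles (20 of 64):
  (v11,v14,v15) [++-] → (-0.9005, 0.9005, -1.15957)–(-0.9005, 1.3389, -0.5562)  len=0.7458
  (v11,v15,v12) [+-+] → (-0.9005, 1.3389, -0.5562)–(-0.9005, 1.3389, -0.271323)  len=0.2849
  (v12,v15,v16) [+--] → (-0.9005, 1.3389, -0.271323)–(-0.9005, 1.3389, 0.5562)  len=0.8275
  (v12,v16,v13) [+-+] → (-0.9005, 1.3389, 0.5562)–(-0.9005, 1.17145, 0.786683)  len=0.2849
  (v13,v16,v17) [+-+] → (-0.9005, 1.17145, 0.786683)–(-0.9005, 0.9005, 1.15957)  len=0.4609
  (v14,v0,v18) [++-] → (-0.9005, 0, -1.50738)–(-0.9005, 0.380206, -1.4562)  len=0.3836
  (v14,v18,v15) [+--] → (-0.9005, 0.380206, -1.4562)–(-0.9005, 0.9005, -1.15957)  len=0.5989
  (v16,v20,v17) [--+] → (-0.9005, 0.629807, 1.31389)–(-0.9005, 0.9005, 1.15957)  len=0.3116
  (v17,v20,v21) [+--] → (-0.9005, 0.629807, 1.31389)–(-0.9005, 0.380206, 1.4562)  len=0.2873
  (v17,v21,v5) [+-+] → (-0.9005, 0.380206, 1.4562)–(-0.9005, 0, 1.50738)  len=0.3836
  (v18,v0,v22) [-++] → (-0.9005, 0, -1.50738)–(-0.9005, -0.380206, -1.4562)  len=0.3836
  (v18,v22,v19) [-+-] → (-0.9005, -0.380206, -1.4562)–(-0.9005, -0.629807, -1.31389)  len=0.2873
  (v19,v22,v23) [-+-] → (-0.9005, -0.629807, -1.31389)–(-0.9005, -0.9005, -1.15957)  len=0.3116
  (v21,v24,v25) [--+] → (-0.9005, -0.9005, 1.15957)–(-0.9005, -0.380206, 1.4562)  len=0.5989
  (v21,v25,v5) [-++] → (-0.9005, -0.380206, 1.4562)–(-0.9005, 0, 1.50738)  len=0.3836
  (v22,v26,v23) [++-] → (-0.9005, -1.17145, -0.786683)–(-0.9005, -0.9005, -1.15957)  len=0.4609
  (v23,v26,v27) [-++] → (-0.9005, -1.17145, -0.786683)–(-0.9005, -1.3389, -0.5562)  len=0.2849
  (v23,v27,v24) [-+-] → (-0.9005, -1.3389, -0.5562)–(-0.9005, -1.3389, 0.271323)  len=0.8275
  (v24,v27,v28) [-++] → (-0.9005, -1.3389, 0.271323)–(-0.9005, -1.3389, 0.5562)  len=0.2849
  (v24,v28,v25) [-++] → (-0.9005, -1.3389, 0.5562)–(-0.9005, -0.9005, 1.15957)  len=0.7458

Chained into 1 loop(s):
  loop 1: 20 segments, perimeter = 9.1383
Total perimeter = 9.138

loops=1 perimeter=9.138


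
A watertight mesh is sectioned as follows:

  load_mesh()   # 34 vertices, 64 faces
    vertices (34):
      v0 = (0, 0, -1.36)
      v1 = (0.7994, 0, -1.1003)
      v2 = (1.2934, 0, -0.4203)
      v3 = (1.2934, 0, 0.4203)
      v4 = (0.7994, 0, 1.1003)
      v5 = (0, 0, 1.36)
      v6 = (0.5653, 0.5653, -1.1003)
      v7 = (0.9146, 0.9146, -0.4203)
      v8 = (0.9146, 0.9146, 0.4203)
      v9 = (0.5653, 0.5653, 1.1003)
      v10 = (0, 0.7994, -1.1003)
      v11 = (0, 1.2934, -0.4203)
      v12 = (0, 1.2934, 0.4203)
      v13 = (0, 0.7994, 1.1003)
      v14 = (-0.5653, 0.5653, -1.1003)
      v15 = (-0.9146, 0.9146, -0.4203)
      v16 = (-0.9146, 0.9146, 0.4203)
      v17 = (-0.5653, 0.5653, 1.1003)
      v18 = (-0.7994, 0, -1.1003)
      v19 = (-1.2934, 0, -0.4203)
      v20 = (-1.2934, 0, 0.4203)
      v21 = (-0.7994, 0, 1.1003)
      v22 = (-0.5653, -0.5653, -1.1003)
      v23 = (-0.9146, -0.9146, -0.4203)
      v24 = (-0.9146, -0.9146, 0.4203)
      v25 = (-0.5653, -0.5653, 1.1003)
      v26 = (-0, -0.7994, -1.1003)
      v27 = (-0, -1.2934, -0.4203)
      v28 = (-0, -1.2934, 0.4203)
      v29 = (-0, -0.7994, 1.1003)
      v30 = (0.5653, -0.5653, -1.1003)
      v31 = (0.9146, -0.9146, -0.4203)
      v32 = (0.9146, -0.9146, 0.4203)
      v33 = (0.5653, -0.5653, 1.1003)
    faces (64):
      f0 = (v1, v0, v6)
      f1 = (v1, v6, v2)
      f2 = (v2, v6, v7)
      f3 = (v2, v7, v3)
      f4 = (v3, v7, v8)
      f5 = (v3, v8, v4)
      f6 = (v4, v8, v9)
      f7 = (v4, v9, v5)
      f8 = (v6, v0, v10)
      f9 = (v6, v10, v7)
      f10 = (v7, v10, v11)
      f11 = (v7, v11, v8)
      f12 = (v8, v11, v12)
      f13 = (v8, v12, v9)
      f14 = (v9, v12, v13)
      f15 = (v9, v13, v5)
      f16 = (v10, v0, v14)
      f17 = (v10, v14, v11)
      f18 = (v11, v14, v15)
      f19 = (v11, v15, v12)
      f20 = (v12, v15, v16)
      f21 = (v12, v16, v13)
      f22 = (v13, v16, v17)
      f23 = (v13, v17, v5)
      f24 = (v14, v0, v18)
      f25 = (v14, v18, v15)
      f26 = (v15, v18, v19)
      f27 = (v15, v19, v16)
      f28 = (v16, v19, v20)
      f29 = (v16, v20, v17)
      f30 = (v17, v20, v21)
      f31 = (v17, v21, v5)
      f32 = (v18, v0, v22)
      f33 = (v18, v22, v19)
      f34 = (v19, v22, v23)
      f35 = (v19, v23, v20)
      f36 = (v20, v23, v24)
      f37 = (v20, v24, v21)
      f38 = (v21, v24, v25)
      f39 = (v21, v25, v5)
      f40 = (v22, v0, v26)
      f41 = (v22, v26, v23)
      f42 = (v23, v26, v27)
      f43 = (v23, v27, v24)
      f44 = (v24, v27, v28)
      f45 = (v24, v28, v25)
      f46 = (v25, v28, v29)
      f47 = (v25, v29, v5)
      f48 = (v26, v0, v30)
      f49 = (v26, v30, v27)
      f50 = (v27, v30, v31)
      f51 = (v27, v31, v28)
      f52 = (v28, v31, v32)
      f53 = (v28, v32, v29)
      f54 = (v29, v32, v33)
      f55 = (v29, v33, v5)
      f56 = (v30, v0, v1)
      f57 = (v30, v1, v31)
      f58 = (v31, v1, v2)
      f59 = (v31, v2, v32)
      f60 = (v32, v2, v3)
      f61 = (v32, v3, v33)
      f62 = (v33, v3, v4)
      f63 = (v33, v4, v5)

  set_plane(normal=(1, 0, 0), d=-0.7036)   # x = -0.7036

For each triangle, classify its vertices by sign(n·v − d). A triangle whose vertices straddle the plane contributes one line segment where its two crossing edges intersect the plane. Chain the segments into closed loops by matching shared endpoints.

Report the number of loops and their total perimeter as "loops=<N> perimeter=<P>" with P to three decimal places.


Straddling triangles (20 of 64):
  (v11,v14,v15) [++-] → (-0.7036, 0.7036, -0.831064)–(-0.7036, 1.00199, -0.4203)  len=0.5077
  (v11,v15,v12) [+-+] → (-0.7036, 1.00199, -0.4203)–(-0.7036, 1.00199, -0.226372)  len=0.1939
  (v12,v15,v16) [+--] → (-0.7036, 1.00199, -0.226372)–(-0.7036, 1.00199, 0.4203)  len=0.6467
  (v12,v16,v13) [+-+] → (-0.7036, 1.00199, 0.4203)–(-0.7036, 0.888023, 0.577177)  len=0.1939
  (v13,v16,v17) [+-+] → (-0.7036, 0.888023, 0.577177)–(-0.7036, 0.7036, 0.831064)  len=0.3138
  (v14,v0,v18) [++-] → (-0.7036, 0, -1.13142)–(-0.7036, 0.231336, -1.1003)  len=0.2334
  (v14,v18,v15) [+--] → (-0.7036, 0.231336, -1.1003)–(-0.7036, 0.7036, -0.831064)  len=0.5436
  (v16,v20,v17) [--+] → (-0.7036, 0.457923, 0.971136)–(-0.7036, 0.7036, 0.831064)  len=0.2828
  (v17,v20,v21) [+--] → (-0.7036, 0.457923, 0.971136)–(-0.7036, 0.231336, 1.1003)  len=0.2608
  (v17,v21,v5) [+-+] → (-0.7036, 0.231336, 1.1003)–(-0.7036, 0, 1.13142)  len=0.2334
  (v18,v0,v22) [-++] → (-0.7036, 0, -1.13142)–(-0.7036, -0.231336, -1.1003)  len=0.2334
  (v18,v22,v19) [-+-] → (-0.7036, -0.231336, -1.1003)–(-0.7036, -0.457923, -0.971136)  len=0.2608
  (v19,v22,v23) [-+-] → (-0.7036, -0.457923, -0.971136)–(-0.7036, -0.7036, -0.831064)  len=0.2828
  (v21,v24,v25) [--+] → (-0.7036, -0.7036, 0.831064)–(-0.7036, -0.231336, 1.1003)  len=0.5436
  (v21,v25,v5) [-++] → (-0.7036, -0.231336, 1.1003)–(-0.7036, 0, 1.13142)  len=0.2334
  (v22,v26,v23) [++-] → (-0.7036, -0.888023, -0.577177)–(-0.7036, -0.7036, -0.831064)  len=0.3138
  (v23,v26,v27) [-++] → (-0.7036, -0.888023, -0.577177)–(-0.7036, -1.00199, -0.4203)  len=0.1939
  (v23,v27,v24) [-+-] → (-0.7036, -1.00199, -0.4203)–(-0.7036, -1.00199, 0.226372)  len=0.6467
  (v24,v27,v28) [-++] → (-0.7036, -1.00199, 0.226372)–(-0.7036, -1.00199, 0.4203)  len=0.1939
  (v24,v28,v25) [-++] → (-0.7036, -1.00199, 0.4203)–(-0.7036, -0.7036, 0.831064)  len=0.5077

Chained into 1 loop(s):
  loop 1: 20 segments, perimeter = 6.8202
Total perimeter = 6.820

loops=1 perimeter=6.820


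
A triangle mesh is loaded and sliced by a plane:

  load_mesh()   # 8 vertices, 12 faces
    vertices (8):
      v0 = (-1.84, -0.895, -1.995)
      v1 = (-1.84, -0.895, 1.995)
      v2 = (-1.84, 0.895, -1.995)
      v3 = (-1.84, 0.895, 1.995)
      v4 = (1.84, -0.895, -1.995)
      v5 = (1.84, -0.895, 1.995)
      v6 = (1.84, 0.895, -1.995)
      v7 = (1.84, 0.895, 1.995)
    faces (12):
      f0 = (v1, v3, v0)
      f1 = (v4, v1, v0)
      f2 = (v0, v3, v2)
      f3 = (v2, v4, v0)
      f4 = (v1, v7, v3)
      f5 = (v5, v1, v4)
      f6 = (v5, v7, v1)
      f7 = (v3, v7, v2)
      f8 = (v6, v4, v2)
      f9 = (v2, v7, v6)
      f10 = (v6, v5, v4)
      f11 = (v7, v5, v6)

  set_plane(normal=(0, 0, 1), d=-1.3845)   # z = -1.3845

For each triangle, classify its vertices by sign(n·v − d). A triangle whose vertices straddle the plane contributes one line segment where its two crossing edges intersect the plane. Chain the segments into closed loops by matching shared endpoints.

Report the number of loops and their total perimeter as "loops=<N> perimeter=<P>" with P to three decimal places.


loops=1 perimeter=10.940

Straddling triangles (8 of 12):
  (v1,v3,v0) [++-] → (-1.84, -0.621117, -1.3845)–(-1.84, -0.895, -1.3845)  len=0.2739
  (v4,v1,v0) [-+-] → (1.27693, -0.895, -1.3845)–(-1.84, -0.895, -1.3845)  len=3.1169
  (v0,v3,v2) [-+-] → (-1.84, -0.621117, -1.3845)–(-1.84, 0.895, -1.3845)  len=1.5161
  (v5,v1,v4) [++-] → (1.27693, -0.895, -1.3845)–(1.84, -0.895, -1.3845)  len=0.5631
  (v3,v7,v2) [++-] → (-1.27693, 0.895, -1.3845)–(-1.84, 0.895, -1.3845)  len=0.5631
  (v2,v7,v6) [-+-] → (-1.27693, 0.895, -1.3845)–(1.84, 0.895, -1.3845)  len=3.1169
  (v6,v5,v4) [-+-] → (1.84, 0.621117, -1.3845)–(1.84, -0.895, -1.3845)  len=1.5161
  (v7,v5,v6) [++-] → (1.84, 0.621117, -1.3845)–(1.84, 0.895, -1.3845)  len=0.2739

Chained into 1 loop(s):
  loop 1: 8 segments, perimeter = 10.9400
Total perimeter = 10.940


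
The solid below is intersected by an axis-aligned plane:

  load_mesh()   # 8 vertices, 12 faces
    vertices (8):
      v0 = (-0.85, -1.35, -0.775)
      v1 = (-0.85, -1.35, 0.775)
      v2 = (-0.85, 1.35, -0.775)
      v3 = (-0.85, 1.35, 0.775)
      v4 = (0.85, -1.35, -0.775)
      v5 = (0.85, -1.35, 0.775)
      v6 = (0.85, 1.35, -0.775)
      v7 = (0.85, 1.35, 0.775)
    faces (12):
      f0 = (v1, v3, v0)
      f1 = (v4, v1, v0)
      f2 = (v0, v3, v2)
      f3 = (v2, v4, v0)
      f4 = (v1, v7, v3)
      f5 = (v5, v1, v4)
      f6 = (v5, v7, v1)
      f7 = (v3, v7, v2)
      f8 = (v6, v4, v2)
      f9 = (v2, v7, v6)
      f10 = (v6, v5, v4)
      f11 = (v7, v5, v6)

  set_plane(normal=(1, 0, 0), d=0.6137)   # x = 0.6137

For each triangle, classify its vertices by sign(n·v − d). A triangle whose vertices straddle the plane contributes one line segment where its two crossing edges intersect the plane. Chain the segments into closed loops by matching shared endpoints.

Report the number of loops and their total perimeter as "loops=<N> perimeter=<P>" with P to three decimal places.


loops=1 perimeter=8.500

Straddling triangles (8 of 12):
  (v4,v1,v0) [+--] → (0.6137, -1.35, -0.55955)–(0.6137, -1.35, -0.775)  len=0.2155
  (v2,v4,v0) [-+-] → (0.6137, -0.9747, -0.775)–(0.6137, -1.35, -0.775)  len=0.3753
  (v1,v7,v3) [-+-] → (0.6137, 0.9747, 0.775)–(0.6137, 1.35, 0.775)  len=0.3753
  (v5,v1,v4) [+-+] → (0.6137, -1.35, 0.775)–(0.6137, -1.35, -0.55955)  len=1.3346
  (v5,v7,v1) [++-] → (0.6137, 0.9747, 0.775)–(0.6137, -1.35, 0.775)  len=2.3247
  (v3,v7,v2) [-+-] → (0.6137, 1.35, 0.775)–(0.6137, 1.35, 0.55955)  len=0.2155
  (v6,v4,v2) [++-] → (0.6137, -0.9747, -0.775)–(0.6137, 1.35, -0.775)  len=2.3247
  (v2,v7,v6) [-++] → (0.6137, 1.35, 0.55955)–(0.6137, 1.35, -0.775)  len=1.3346

Chained into 1 loop(s):
  loop 1: 8 segments, perimeter = 8.5000
Total perimeter = 8.500


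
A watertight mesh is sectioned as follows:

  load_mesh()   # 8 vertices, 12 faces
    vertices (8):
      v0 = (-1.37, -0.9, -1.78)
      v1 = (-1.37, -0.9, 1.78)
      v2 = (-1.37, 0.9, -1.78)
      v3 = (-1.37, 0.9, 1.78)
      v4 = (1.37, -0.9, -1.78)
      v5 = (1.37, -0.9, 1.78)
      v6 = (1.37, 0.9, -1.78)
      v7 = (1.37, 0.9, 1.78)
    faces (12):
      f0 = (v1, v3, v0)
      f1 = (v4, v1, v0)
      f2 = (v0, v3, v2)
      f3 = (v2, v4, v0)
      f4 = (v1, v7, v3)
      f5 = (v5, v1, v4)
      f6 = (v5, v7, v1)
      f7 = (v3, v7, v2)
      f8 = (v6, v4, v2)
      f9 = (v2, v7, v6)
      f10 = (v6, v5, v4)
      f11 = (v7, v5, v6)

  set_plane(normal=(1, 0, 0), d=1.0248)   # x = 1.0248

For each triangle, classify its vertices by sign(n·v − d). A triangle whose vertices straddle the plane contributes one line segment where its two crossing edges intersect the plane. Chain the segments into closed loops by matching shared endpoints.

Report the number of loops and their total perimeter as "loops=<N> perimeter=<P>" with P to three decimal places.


Straddling triangles (8 of 12):
  (v4,v1,v0) [+--] → (1.0248, -0.9, -1.33149)–(1.0248, -0.9, -1.78)  len=0.4485
  (v2,v4,v0) [-+-] → (1.0248, -0.673226, -1.78)–(1.0248, -0.9, -1.78)  len=0.2268
  (v1,v7,v3) [-+-] → (1.0248, 0.673226, 1.78)–(1.0248, 0.9, 1.78)  len=0.2268
  (v5,v1,v4) [+-+] → (1.0248, -0.9, 1.78)–(1.0248, -0.9, -1.33149)  len=3.1115
  (v5,v7,v1) [++-] → (1.0248, 0.673226, 1.78)–(1.0248, -0.9, 1.78)  len=1.5732
  (v3,v7,v2) [-+-] → (1.0248, 0.9, 1.78)–(1.0248, 0.9, 1.33149)  len=0.4485
  (v6,v4,v2) [++-] → (1.0248, -0.673226, -1.78)–(1.0248, 0.9, -1.78)  len=1.5732
  (v2,v7,v6) [-++] → (1.0248, 0.9, 1.33149)–(1.0248, 0.9, -1.78)  len=3.1115

Chained into 1 loop(s):
  loop 1: 8 segments, perimeter = 10.7200
Total perimeter = 10.720

loops=1 perimeter=10.720


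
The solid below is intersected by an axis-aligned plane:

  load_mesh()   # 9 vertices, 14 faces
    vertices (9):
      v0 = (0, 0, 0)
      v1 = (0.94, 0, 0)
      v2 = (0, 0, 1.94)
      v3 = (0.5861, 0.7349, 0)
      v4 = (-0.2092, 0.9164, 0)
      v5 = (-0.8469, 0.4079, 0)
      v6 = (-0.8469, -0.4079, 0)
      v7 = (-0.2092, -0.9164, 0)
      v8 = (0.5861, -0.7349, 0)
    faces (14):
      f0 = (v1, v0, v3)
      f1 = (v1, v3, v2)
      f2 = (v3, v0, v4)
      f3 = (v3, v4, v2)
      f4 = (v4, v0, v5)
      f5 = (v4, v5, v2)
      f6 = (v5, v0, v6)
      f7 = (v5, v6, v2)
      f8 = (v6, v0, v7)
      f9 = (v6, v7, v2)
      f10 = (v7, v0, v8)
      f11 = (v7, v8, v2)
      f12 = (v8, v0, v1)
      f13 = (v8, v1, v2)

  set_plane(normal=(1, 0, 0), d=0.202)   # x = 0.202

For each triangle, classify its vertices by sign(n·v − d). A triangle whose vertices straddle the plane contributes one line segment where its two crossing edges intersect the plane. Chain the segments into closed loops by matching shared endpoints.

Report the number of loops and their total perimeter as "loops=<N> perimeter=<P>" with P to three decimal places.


loops=1 perimeter=5.145

Straddling triangles (8 of 14):
  (v1,v0,v3) [+-+] → (0.202, 0, 0)–(0.202, 0.253284, 0)  len=0.2533
  (v1,v3,v2) [++-] → (0.202, 0.253284, 1.27138)–(0.202, 0, 1.52311)  len=0.3571
  (v3,v0,v4) [+--] → (0.202, 0.253284, 0)–(0.202, 0.822558, 0)  len=0.5693
  (v3,v4,v2) [+--] → (0.202, 0.822558, 0)–(0.202, 0.253284, 1.27138)  len=1.3930
  (v7,v0,v8) [--+] → (0.202, -0.253284, 0)–(0.202, -0.822558, 0)  len=0.5693
  (v7,v8,v2) [-+-] → (0.202, -0.822558, 0)–(0.202, -0.253284, 1.27138)  len=1.3930
  (v8,v0,v1) [+-+] → (0.202, -0.253284, 0)–(0.202, 0, 0)  len=0.2533
  (v8,v1,v2) [++-] → (0.202, 0, 1.52311)–(0.202, -0.253284, 1.27138)  len=0.3571

Chained into 1 loop(s):
  loop 1: 8 segments, perimeter = 5.1453
Total perimeter = 5.145


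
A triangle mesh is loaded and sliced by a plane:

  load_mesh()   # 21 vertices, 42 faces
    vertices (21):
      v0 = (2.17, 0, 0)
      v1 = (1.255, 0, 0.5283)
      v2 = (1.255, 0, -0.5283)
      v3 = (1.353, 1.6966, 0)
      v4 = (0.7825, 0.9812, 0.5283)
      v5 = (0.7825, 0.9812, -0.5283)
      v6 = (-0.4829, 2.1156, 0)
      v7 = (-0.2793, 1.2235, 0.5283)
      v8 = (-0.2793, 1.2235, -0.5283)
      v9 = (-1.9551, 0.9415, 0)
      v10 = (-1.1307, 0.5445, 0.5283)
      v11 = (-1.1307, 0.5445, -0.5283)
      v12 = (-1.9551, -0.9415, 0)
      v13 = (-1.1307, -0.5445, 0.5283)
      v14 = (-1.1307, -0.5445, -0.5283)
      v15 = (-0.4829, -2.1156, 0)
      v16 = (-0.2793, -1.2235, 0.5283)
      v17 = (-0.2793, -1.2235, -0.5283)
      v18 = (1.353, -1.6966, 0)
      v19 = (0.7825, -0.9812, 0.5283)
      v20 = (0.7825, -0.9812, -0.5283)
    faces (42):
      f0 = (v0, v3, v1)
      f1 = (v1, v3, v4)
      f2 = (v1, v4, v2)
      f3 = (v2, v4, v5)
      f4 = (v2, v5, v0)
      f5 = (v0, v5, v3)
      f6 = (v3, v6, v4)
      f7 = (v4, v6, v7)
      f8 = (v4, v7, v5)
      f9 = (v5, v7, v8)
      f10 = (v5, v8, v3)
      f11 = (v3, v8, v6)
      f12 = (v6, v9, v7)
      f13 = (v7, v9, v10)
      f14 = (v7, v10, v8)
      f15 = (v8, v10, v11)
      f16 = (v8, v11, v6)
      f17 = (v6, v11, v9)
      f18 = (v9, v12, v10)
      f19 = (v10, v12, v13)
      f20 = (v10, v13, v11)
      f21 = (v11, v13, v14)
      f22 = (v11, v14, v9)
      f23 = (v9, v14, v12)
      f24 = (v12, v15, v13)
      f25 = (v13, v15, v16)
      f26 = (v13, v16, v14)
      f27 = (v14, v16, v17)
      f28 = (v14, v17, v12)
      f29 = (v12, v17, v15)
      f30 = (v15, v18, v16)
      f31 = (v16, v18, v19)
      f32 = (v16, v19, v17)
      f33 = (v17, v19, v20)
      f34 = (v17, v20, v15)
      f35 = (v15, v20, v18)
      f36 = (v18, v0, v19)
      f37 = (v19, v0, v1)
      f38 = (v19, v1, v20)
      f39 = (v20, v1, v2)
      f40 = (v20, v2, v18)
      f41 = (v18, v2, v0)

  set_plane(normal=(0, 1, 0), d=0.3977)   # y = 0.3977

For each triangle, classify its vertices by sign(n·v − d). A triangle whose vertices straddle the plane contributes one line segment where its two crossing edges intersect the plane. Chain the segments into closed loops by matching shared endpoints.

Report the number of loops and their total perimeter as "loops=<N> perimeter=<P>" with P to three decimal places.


Straddling triangles (12 of 42):
  (v0,v3,v1) [-+-] → (1.97849, 0.3977, 0)–(1.27797, 0.3977, 0.404461)  len=0.8089
  (v1,v3,v4) [-++] → (1.27797, 0.3977, 0.404461)–(1.06349, 0.3977, 0.5283)  len=0.2477
  (v1,v4,v2) [-+-] → (1.06349, 0.3977, 0.5283)–(1.06349, 0.3977, -0.100039)  len=0.6283
  (v2,v4,v5) [-++] → (1.06349, 0.3977, -0.100039)–(1.06349, 0.3977, -0.5283)  len=0.4283
  (v2,v5,v0) [-+-] → (1.06349, 0.3977, -0.5283)–(1.60762, 0.3977, -0.214131)  len=0.6283
  (v0,v5,v3) [-++] → (1.60762, 0.3977, -0.214131)–(1.97849, 0.3977, 0)  len=0.4282
  (v9,v12,v10) [+-+] → (-1.9551, 0.3977, 0)–(-1.21214, 0.3977, 0.47611)  len=0.8824
  (v10,v12,v13) [+--] → (-1.21214, 0.3977, 0.47611)–(-1.1307, 0.3977, 0.5283)  len=0.0967
  (v10,v13,v11) [+-+] → (-1.1307, 0.3977, 0.5283)–(-1.1307, 0.3977, -0.385868)  len=0.9142
  (v11,v13,v14) [+--] → (-1.1307, 0.3977, -0.385868)–(-1.1307, 0.3977, -0.5283)  len=0.1424
  (v11,v14,v9) [+-+] → (-1.1307, 0.3977, -0.5283)–(-1.65341, 0.3977, -0.193331)  len=0.6208
  (v9,v14,v12) [+--] → (-1.65341, 0.3977, -0.193331)–(-1.9551, 0.3977, 0)  len=0.3583

Chained into 2 loop(s):
  loop 1: 6 segments, perimeter = 3.1697
  loop 2: 6 segments, perimeter = 3.0149
Total perimeter = 6.185

loops=2 perimeter=6.185
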